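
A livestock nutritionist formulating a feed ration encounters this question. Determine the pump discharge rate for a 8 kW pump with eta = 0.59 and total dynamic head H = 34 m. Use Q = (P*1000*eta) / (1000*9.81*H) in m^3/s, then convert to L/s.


Q = (P * 1000 * eta) / (rho * g * H)
  = (8 * 1000 * 0.59) / (1000 * 9.81 * 34)
  = 4720 / 333540
  = 0.01415 m^3/s = 14.15 L/s


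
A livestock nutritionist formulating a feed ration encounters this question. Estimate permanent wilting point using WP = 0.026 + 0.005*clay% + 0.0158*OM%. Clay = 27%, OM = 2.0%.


WP = 0.026 + 0.005*27 + 0.0158*2.0
   = 0.026 + 0.1350 + 0.0316
   = 0.1926


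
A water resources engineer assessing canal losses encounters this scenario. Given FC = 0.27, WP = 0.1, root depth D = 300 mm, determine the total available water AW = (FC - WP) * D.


AW = (FC - WP) * D
   = (0.27 - 0.1) * 300
   = 0.17 * 300
   = 51 mm


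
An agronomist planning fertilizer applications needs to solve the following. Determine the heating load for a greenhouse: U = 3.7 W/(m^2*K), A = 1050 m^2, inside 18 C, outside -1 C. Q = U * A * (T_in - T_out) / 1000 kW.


dT = 18 - (-1) = 19 K
Q = U * A * dT
  = 3.7 * 1050 * 19
  = 73815 W = 73.82 kW


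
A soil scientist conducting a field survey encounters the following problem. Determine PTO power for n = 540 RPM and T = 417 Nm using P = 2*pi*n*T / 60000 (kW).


P = 2*pi*n*T / 60000
  = 2*pi * 540 * 417 / 60000
  = 1414847.67 / 60000
  = 23.58 kW


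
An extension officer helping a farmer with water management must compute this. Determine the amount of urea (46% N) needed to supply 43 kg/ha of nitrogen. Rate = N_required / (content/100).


Rate = N_required / (N_content / 100)
     = 43 / (46 / 100)
     = 43 / 0.46
     = 93.48 kg/ha


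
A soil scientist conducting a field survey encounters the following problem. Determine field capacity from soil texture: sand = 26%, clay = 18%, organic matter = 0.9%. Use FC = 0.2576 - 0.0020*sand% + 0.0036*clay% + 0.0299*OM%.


FC = 0.2576 - 0.0020*26 + 0.0036*18 + 0.0299*0.9
   = 0.2576 - 0.0520 + 0.0648 + 0.0269
   = 0.2973


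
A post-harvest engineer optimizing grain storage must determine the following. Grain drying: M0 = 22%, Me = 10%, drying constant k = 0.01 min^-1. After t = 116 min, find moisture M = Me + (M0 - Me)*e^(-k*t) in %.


M = Me + (M0 - Me) * e^(-k*t)
  = 10 + (22 - 10) * e^(-0.01*116)
  = 10 + 12 * e^(-1.160)
  = 10 + 12 * 0.31349
  = 10 + 3.7618
  = 13.76%


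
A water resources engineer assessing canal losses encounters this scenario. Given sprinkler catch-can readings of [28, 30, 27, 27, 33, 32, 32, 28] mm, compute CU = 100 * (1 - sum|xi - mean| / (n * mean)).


xbar = 237 / 8 = 29.625
sum|xi - xbar| = 17
CU = 100 * (1 - 17 / (8 * 29.625))
   = 100 * (1 - 0.0717)
   = 92.83%


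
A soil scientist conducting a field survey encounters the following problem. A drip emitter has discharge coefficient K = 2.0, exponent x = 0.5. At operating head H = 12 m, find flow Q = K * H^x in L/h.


Q = K * H^x
  = 2.0 * 12^0.5
  = 2.0 * 3.4641
  = 6.93 L/h


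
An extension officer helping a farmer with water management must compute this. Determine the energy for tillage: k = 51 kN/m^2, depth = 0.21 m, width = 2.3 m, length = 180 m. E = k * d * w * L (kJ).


E = k * d * w * L
  = 51 * 0.21 * 2.3 * 180
  = 4433.94 kJ


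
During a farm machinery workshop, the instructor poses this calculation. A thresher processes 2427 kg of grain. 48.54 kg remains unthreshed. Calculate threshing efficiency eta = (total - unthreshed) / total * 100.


eta = (total - unthreshed) / total * 100
    = (2427 - 48.54) / 2427 * 100
    = 2378.46 / 2427 * 100
    = 98%


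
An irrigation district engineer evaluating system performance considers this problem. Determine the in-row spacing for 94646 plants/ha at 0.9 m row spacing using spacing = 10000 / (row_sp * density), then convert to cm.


spacing = 10000 / (row_sp * density)
        = 10000 / (0.9 * 94646)
        = 10000 / 85181.40
        = 0.11740 m = 11.74 cm


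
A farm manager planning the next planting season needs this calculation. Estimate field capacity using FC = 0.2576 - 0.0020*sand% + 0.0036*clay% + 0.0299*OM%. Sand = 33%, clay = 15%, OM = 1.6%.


FC = 0.2576 - 0.0020*33 + 0.0036*15 + 0.0299*1.6
   = 0.2576 - 0.0660 + 0.0540 + 0.0478
   = 0.2934


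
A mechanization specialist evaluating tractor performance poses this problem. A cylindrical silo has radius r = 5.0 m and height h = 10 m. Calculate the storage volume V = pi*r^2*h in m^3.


V = pi * r^2 * h
  = pi * 5.0^2 * 10
  = pi * 25 * 10
  = 785.40 m^3


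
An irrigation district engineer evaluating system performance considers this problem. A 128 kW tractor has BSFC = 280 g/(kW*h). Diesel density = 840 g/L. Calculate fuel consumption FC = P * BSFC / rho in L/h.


FC = P * BSFC / rho_fuel
   = 128 * 280 / 840
   = 35840 / 840
   = 42.67 L/h


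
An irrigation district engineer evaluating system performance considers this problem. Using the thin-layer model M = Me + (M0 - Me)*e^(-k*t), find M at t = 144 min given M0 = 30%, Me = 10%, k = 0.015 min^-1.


M = Me + (M0 - Me) * e^(-k*t)
  = 10 + (30 - 10) * e^(-0.015*144)
  = 10 + 20 * e^(-2.160)
  = 10 + 20 * 0.11533
  = 10 + 2.3065
  = 12.31%


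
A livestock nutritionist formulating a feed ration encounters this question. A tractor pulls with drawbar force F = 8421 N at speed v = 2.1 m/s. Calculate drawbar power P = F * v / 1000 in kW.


P = F * v / 1000
  = 8421 * 2.1 / 1000
  = 17684.10 / 1000
  = 17.68 kW


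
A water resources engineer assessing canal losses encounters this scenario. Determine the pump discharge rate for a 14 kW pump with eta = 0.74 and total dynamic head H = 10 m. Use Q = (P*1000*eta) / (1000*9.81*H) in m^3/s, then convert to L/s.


Q = (P * 1000 * eta) / (rho * g * H)
  = (14 * 1000 * 0.74) / (1000 * 9.81 * 10)
  = 10360 / 98100
  = 0.10561 m^3/s = 105.61 L/s


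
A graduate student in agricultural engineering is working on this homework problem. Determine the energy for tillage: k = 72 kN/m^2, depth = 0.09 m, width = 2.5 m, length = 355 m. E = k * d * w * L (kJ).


E = k * d * w * L
  = 72 * 0.09 * 2.5 * 355
  = 5751 kJ


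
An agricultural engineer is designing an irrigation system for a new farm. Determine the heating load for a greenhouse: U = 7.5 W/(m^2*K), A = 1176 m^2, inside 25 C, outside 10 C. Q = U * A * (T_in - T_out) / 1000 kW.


dT = 25 - (10) = 15 K
Q = U * A * dT
  = 7.5 * 1176 * 15
  = 132300 W = 132.30 kW


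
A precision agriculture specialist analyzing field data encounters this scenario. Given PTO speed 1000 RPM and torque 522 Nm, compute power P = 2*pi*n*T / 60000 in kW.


P = 2*pi*n*T / 60000
  = 2*pi * 1000 * 522 / 60000
  = 3279822.73 / 60000
  = 54.66 kW


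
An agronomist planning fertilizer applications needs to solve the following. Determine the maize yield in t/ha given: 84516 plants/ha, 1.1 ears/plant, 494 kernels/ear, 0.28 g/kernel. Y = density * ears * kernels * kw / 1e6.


Y = density * ears * kernels * kw
  = 84516 * 1.1 * 494 * 0.28 g/ha
  = 12859278.43 g/ha
  = 12859.28 kg/ha = 12.86 t/ha


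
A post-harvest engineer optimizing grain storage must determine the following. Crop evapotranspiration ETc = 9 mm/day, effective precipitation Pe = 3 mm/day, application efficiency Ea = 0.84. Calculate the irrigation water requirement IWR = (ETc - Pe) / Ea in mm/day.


IWR = (ETc - Pe) / Ea
    = (9 - 3) / 0.84
    = 6 / 0.84
    = 7.14 mm/day


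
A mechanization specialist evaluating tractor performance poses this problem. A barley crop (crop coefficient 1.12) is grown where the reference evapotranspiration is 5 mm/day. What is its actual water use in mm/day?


ETc = Kc * ET0
    = 1.12 * 5
    = 5.60 mm/day


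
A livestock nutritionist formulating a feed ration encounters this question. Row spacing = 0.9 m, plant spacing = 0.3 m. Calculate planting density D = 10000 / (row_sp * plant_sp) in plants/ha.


D = 10000 / (row_sp * plant_sp)
  = 10000 / (0.9 * 0.3)
  = 10000 / 0.2700
  = 37037.04 plants/ha


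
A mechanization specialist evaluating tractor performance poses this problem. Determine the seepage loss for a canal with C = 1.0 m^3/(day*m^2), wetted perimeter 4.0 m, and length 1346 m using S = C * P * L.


S = C * P * L
  = 1.0 * 4.0 * 1346
  = 5384 m^3/day


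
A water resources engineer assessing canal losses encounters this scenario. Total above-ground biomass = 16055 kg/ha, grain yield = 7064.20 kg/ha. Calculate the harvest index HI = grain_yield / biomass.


HI = grain_yield / biomass
   = 7064.20 / 16055
   = 0.44


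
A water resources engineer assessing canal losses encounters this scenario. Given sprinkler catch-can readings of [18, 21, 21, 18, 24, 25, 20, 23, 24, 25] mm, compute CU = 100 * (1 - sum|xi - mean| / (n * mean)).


xbar = 219 / 10 = 21.900
sum|xi - xbar| = 23
CU = 100 * (1 - 23 / (10 * 21.900))
   = 100 * (1 - 0.1050)
   = 89.50%


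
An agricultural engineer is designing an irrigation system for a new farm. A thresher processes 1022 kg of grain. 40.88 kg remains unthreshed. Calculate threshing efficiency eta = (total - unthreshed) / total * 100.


eta = (total - unthreshed) / total * 100
    = (1022 - 40.88) / 1022 * 100
    = 981.12 / 1022 * 100
    = 96%


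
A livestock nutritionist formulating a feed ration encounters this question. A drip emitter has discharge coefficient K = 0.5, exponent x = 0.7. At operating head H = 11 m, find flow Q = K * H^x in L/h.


Q = K * H^x
  = 0.5 * 11^0.7
  = 0.5 * 5.3577
  = 2.68 L/h


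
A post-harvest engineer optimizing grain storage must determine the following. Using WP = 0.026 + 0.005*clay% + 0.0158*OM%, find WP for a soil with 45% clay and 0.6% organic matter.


WP = 0.026 + 0.005*45 + 0.0158*0.6
   = 0.026 + 0.2250 + 0.0095
   = 0.2605


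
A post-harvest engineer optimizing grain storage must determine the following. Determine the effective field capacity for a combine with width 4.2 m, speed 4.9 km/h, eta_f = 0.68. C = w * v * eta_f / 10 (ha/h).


C = w * v * eta_f / 10
  = 4.2 * 4.9 * 0.68 / 10
  = 13.99 / 10
  = 1.40 ha/h


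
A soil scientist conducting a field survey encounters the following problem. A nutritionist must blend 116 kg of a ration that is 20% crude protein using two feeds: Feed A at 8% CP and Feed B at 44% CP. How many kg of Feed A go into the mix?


parts_A = CP_b - target = 44 - 20 = 24
parts_B = target - CP_a = 20 - 8 = 12
total_parts = 24 + 12 = 36
Feed A = 116 * 24 / 36 = 77.33 kg
Feed B = 116 * 12 / 36 = 38.67 kg

77.33 kg


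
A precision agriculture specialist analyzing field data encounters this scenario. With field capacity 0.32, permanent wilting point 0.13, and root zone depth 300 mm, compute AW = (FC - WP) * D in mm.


AW = (FC - WP) * D
   = (0.32 - 0.13) * 300
   = 0.19 * 300
   = 57 mm


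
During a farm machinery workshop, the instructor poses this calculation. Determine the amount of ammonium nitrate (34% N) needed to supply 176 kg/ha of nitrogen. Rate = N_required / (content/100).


Rate = N_required / (N_content / 100)
     = 176 / (34 / 100)
     = 176 / 0.34
     = 517.65 kg/ha


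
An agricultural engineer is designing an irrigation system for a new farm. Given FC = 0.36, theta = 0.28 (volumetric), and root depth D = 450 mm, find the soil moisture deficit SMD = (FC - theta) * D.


SMD = (FC - theta) * D
    = (0.36 - 0.28) * 450
    = 0.080 * 450
    = 36 mm


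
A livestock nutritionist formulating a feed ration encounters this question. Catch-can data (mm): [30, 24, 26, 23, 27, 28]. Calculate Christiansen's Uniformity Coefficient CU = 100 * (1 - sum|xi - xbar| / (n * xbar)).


xbar = 158 / 6 = 26.333
sum|xi - xbar| = 12
CU = 100 * (1 - 12 / (6 * 26.333))
   = 100 * (1 - 0.0759)
   = 92.41%


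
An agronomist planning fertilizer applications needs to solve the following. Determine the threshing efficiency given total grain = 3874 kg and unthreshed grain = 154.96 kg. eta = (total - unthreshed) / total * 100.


eta = (total - unthreshed) / total * 100
    = (3874 - 154.96) / 3874 * 100
    = 3719.04 / 3874 * 100
    = 96%


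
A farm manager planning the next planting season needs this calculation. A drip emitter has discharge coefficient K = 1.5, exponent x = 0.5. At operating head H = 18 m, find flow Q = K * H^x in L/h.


Q = K * H^x
  = 1.5 * 18^0.5
  = 1.5 * 4.2426
  = 6.36 L/h


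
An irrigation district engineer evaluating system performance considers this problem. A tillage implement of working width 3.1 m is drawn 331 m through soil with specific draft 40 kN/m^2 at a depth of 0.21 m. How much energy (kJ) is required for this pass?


E = k * d * w * L
  = 40 * 0.21 * 3.1 * 331
  = 8619.24 kJ


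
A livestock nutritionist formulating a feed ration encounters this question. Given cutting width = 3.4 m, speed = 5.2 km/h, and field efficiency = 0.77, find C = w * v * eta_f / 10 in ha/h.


C = w * v * eta_f / 10
  = 3.4 * 5.2 * 0.77 / 10
  = 13.61 / 10
  = 1.36 ha/h


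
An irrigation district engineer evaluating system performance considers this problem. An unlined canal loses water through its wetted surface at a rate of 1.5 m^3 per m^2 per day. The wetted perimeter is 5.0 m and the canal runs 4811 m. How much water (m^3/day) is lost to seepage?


S = C * P * L
  = 1.5 * 5.0 * 4811
  = 36082.50 m^3/day


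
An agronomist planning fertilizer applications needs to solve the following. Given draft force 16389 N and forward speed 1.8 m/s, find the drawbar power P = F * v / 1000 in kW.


P = F * v / 1000
  = 16389 * 1.8 / 1000
  = 29500.20 / 1000
  = 29.50 kW


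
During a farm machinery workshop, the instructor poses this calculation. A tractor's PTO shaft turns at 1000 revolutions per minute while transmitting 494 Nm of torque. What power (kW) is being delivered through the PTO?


P = 2*pi*n*T / 60000
  = 2*pi * 1000 * 494 / 60000
  = 3103893.54 / 60000
  = 51.73 kW


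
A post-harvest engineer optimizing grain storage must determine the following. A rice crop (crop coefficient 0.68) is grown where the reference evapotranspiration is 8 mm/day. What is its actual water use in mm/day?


ETc = Kc * ET0
    = 0.68 * 8
    = 5.44 mm/day


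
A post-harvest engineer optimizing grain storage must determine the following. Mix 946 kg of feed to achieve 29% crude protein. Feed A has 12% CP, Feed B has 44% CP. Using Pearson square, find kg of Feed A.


parts_A = CP_b - target = 44 - 29 = 15
parts_B = target - CP_a = 29 - 12 = 17
total_parts = 15 + 17 = 32
Feed A = 946 * 15 / 32 = 443.44 kg
Feed B = 946 * 17 / 32 = 502.56 kg

443.44 kg


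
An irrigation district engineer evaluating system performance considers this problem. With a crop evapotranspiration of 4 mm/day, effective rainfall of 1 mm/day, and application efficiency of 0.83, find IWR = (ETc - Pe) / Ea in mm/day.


IWR = (ETc - Pe) / Ea
    = (4 - 1) / 0.83
    = 3 / 0.83
    = 3.61 mm/day


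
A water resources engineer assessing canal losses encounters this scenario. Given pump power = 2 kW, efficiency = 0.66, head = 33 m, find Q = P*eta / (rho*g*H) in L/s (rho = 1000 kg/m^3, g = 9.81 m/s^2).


Q = (P * 1000 * eta) / (rho * g * H)
  = (2 * 1000 * 0.66) / (1000 * 9.81 * 33)
  = 1320 / 323730
  = 0.00408 m^3/s = 4.08 L/s


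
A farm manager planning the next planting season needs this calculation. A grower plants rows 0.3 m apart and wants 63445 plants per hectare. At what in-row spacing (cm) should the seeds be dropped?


spacing = 10000 / (row_sp * density)
        = 10000 / (0.3 * 63445)
        = 10000 / 19033.50
        = 0.52539 m = 52.54 cm


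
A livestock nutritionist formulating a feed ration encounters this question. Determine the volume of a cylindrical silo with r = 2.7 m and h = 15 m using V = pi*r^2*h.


V = pi * r^2 * h
  = pi * 2.7^2 * 15
  = pi * 7.29 * 15
  = 343.53 m^3


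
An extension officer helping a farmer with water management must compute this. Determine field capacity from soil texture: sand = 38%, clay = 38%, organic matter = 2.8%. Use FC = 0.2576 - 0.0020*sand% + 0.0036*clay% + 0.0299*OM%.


FC = 0.2576 - 0.0020*38 + 0.0036*38 + 0.0299*2.8
   = 0.2576 - 0.0760 + 0.1368 + 0.0837
   = 0.4021


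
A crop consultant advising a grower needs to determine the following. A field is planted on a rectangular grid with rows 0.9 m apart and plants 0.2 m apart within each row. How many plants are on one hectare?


D = 10000 / (row_sp * plant_sp)
  = 10000 / (0.9 * 0.2)
  = 10000 / 0.1800
  = 55555.56 plants/ha


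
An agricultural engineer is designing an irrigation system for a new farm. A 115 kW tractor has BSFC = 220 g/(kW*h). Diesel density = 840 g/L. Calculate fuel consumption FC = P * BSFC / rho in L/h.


FC = P * BSFC / rho_fuel
   = 115 * 220 / 840
   = 25300 / 840
   = 30.12 L/h


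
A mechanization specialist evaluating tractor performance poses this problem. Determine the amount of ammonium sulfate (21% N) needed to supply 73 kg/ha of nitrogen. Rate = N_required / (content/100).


Rate = N_required / (N_content / 100)
     = 73 / (21 / 100)
     = 73 / 0.21
     = 347.62 kg/ha


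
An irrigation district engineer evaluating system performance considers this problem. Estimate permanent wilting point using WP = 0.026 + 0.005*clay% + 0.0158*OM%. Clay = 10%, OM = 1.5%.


WP = 0.026 + 0.005*10 + 0.0158*1.5
   = 0.026 + 0.0500 + 0.0237
   = 0.0997


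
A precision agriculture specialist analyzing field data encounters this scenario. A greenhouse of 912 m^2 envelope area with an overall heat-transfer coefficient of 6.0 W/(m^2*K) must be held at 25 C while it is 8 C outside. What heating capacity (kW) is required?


dT = 25 - (8) = 17 K
Q = U * A * dT
  = 6.0 * 912 * 17
  = 93024 W = 93.02 kW


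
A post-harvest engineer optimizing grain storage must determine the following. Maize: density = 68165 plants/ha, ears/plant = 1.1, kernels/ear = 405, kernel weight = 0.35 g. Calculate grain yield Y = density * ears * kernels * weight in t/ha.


Y = density * ears * kernels * kw
  = 68165 * 1.1 * 405 * 0.35 g/ha
  = 10628627.63 g/ha
  = 10628.63 kg/ha = 10.63 t/ha


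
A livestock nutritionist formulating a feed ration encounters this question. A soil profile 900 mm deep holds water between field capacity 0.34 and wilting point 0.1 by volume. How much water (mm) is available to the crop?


AW = (FC - WP) * D
   = (0.34 - 0.1) * 900
   = 0.24 * 900
   = 216 mm


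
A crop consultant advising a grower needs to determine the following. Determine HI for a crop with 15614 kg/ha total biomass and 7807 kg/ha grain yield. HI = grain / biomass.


HI = grain_yield / biomass
   = 7807 / 15614
   = 0.50


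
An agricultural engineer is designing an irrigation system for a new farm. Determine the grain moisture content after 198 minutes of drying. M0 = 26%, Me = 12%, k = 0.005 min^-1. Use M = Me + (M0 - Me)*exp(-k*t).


M = Me + (M0 - Me) * e^(-k*t)
  = 12 + (26 - 12) * e^(-0.005*198)
  = 12 + 14 * e^(-0.990)
  = 12 + 14 * 0.37158
  = 12 + 5.2021
  = 17.20%


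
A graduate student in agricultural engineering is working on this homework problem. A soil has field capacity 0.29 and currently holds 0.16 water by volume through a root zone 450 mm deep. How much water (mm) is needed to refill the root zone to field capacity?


SMD = (FC - theta) * D
    = (0.29 - 0.16) * 450
    = 0.130 * 450
    = 58.50 mm


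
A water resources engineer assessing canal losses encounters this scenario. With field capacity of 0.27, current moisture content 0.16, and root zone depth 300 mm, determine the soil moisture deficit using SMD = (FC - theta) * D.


SMD = (FC - theta) * D
    = (0.27 - 0.16) * 300
    = 0.110 * 300
    = 33 mm


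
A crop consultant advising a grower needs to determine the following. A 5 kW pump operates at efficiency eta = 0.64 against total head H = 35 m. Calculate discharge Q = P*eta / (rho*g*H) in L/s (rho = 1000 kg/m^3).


Q = (P * 1000 * eta) / (rho * g * H)
  = (5 * 1000 * 0.64) / (1000 * 9.81 * 35)
  = 3200 / 343350
  = 0.00932 m^3/s = 9.32 L/s


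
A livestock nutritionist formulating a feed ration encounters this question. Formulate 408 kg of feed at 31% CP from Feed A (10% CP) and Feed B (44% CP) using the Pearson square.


parts_A = CP_b - target = 44 - 31 = 13
parts_B = target - CP_a = 31 - 10 = 21
total_parts = 13 + 21 = 34
Feed A = 408 * 13 / 34 = 156 kg
Feed B = 408 * 21 / 34 = 252 kg

156 kg


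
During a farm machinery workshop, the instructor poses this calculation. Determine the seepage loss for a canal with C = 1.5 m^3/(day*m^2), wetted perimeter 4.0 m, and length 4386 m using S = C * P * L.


S = C * P * L
  = 1.5 * 4.0 * 4386
  = 26316 m^3/day


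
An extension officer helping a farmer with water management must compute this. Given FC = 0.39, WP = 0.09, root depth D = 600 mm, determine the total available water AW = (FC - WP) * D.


AW = (FC - WP) * D
   = (0.39 - 0.09) * 600
   = 0.30 * 600
   = 180 mm


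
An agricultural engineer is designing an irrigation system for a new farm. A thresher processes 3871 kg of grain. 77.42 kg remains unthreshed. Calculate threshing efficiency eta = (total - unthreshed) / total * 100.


eta = (total - unthreshed) / total * 100
    = (3871 - 77.42) / 3871 * 100
    = 3793.58 / 3871 * 100
    = 98%


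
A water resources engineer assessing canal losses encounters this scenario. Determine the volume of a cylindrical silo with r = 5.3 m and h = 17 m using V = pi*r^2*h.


V = pi * r^2 * h
  = pi * 5.3^2 * 17
  = pi * 28.09 * 17
  = 1500.20 m^3


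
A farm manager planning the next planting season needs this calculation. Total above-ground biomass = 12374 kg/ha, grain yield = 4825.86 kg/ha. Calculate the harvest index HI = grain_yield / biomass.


HI = grain_yield / biomass
   = 4825.86 / 12374
   = 0.39


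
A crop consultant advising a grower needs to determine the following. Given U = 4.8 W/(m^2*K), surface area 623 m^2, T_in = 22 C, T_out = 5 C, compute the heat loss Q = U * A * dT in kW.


dT = 22 - (5) = 17 K
Q = U * A * dT
  = 4.8 * 623 * 17
  = 50836.80 W = 50.84 kW


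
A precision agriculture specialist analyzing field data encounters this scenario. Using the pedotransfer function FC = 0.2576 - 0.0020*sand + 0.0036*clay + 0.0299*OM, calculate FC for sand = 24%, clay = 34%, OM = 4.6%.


FC = 0.2576 - 0.0020*24 + 0.0036*34 + 0.0299*4.6
   = 0.2576 - 0.0480 + 0.1224 + 0.1375
   = 0.4695


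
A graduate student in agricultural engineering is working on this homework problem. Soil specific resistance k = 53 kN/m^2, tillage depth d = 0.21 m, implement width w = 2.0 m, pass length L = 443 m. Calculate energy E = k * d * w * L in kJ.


E = k * d * w * L
  = 53 * 0.21 * 2.0 * 443
  = 9861.18 kJ


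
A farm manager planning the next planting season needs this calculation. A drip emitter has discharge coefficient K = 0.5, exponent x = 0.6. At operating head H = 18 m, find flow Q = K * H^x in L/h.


Q = K * H^x
  = 0.5 * 18^0.6
  = 0.5 * 5.6645
  = 2.83 L/h


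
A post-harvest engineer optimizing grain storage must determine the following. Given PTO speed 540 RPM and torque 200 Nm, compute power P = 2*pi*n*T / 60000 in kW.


P = 2*pi*n*T / 60000
  = 2*pi * 540 * 200 / 60000
  = 678584.01 / 60000
  = 11.31 kW


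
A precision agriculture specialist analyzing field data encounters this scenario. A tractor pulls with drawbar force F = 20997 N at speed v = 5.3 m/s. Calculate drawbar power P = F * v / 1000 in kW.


P = F * v / 1000
  = 20997 * 5.3 / 1000
  = 111284.10 / 1000
  = 111.28 kW


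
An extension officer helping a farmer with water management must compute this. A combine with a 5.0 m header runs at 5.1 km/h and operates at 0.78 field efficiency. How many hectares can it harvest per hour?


C = w * v * eta_f / 10
  = 5.0 * 5.1 * 0.78 / 10
  = 19.89 / 10
  = 1.99 ha/h


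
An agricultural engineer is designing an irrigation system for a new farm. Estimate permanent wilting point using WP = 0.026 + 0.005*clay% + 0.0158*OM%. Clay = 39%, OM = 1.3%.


WP = 0.026 + 0.005*39 + 0.0158*1.3
   = 0.026 + 0.1950 + 0.0205
   = 0.2415


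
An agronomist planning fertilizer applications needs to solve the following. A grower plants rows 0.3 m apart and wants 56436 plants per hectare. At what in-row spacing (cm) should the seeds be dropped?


spacing = 10000 / (row_sp * density)
        = 10000 / (0.3 * 56436)
        = 10000 / 16930.80
        = 0.59064 m = 59.06 cm


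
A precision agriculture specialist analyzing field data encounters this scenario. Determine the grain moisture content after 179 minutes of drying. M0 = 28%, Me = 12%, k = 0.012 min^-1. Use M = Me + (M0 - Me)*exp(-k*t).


M = Me + (M0 - Me) * e^(-k*t)
  = 12 + (28 - 12) * e^(-0.012*179)
  = 12 + 16 * e^(-2.148)
  = 12 + 16 * 0.11672
  = 12 + 1.8675
  = 13.87%


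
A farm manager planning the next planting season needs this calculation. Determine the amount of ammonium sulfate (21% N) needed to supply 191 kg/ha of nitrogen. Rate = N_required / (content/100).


Rate = N_required / (N_content / 100)
     = 191 / (21 / 100)
     = 191 / 0.21
     = 909.52 kg/ha


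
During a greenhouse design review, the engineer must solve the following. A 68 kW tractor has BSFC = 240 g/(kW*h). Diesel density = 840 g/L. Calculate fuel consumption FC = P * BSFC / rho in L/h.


FC = P * BSFC / rho_fuel
   = 68 * 240 / 840
   = 16320 / 840
   = 19.43 L/h


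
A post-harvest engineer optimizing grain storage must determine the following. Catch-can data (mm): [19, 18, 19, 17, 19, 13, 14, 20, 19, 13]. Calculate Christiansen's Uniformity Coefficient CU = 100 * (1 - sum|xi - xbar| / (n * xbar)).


xbar = 171 / 10 = 17.100
sum|xi - xbar| = 22.800
CU = 100 * (1 - 22.800 / (10 * 17.100))
   = 100 * (1 - 0.1333)
   = 86.67%


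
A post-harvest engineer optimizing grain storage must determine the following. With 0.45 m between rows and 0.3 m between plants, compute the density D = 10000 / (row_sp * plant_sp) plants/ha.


D = 10000 / (row_sp * plant_sp)
  = 10000 / (0.45 * 0.3)
  = 10000 / 0.1350
  = 74074.07 plants/ha


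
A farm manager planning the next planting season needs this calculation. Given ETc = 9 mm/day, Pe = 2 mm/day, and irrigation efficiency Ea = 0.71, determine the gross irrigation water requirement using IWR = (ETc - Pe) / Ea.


IWR = (ETc - Pe) / Ea
    = (9 - 2) / 0.71
    = 7 / 0.71
    = 9.86 mm/day


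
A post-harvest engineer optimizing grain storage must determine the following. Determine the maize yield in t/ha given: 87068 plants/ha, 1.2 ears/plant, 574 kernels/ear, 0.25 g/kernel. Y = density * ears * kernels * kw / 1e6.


Y = density * ears * kernels * kw
  = 87068 * 1.2 * 574 * 0.25 g/ha
  = 14993109.60 g/ha
  = 14993.11 kg/ha = 14.99 t/ha


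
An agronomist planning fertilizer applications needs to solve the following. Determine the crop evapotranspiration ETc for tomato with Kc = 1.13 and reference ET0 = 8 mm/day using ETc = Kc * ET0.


ETc = Kc * ET0
    = 1.13 * 8
    = 9.04 mm/day


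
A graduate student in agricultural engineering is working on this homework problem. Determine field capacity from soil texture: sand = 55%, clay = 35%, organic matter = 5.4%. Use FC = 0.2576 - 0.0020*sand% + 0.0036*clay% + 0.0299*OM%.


FC = 0.2576 - 0.0020*55 + 0.0036*35 + 0.0299*5.4
   = 0.2576 - 0.1100 + 0.1260 + 0.1615
   = 0.4351


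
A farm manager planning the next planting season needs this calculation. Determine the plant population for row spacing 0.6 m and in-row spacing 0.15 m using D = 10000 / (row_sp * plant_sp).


D = 10000 / (row_sp * plant_sp)
  = 10000 / (0.6 * 0.15)
  = 10000 / 0.0900
  = 111111.11 plants/ha


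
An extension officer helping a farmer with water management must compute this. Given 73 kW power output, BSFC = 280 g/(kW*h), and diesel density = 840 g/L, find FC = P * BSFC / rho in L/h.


FC = P * BSFC / rho_fuel
   = 73 * 280 / 840
   = 20440 / 840
   = 24.33 L/h


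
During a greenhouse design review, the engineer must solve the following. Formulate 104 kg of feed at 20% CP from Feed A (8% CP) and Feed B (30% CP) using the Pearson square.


parts_A = CP_b - target = 30 - 20 = 10
parts_B = target - CP_a = 20 - 8 = 12
total_parts = 10 + 12 = 22
Feed A = 104 * 10 / 22 = 47.27 kg
Feed B = 104 * 12 / 22 = 56.73 kg

47.27 kg


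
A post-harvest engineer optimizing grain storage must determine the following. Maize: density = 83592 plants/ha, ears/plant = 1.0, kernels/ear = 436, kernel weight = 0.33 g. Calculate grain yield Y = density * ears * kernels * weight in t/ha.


Y = density * ears * kernels * kw
  = 83592 * 1.0 * 436 * 0.33 g/ha
  = 12027216.96 g/ha
  = 12027.22 kg/ha = 12.03 t/ha


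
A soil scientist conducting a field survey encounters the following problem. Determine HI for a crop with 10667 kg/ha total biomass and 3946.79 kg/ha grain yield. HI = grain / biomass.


HI = grain_yield / biomass
   = 3946.79 / 10667
   = 0.37


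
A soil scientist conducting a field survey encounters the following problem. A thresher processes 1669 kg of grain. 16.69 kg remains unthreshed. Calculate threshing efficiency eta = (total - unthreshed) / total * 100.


eta = (total - unthreshed) / total * 100
    = (1669 - 16.69) / 1669 * 100
    = 1652.31 / 1669 * 100
    = 99%


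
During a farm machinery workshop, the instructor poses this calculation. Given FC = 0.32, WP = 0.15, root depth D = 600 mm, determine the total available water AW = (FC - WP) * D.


AW = (FC - WP) * D
   = (0.32 - 0.15) * 600
   = 0.17 * 600
   = 102 mm


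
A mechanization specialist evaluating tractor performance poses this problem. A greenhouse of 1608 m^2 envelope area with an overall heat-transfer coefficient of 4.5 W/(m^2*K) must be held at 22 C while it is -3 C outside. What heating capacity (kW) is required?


dT = 22 - (-3) = 25 K
Q = U * A * dT
  = 4.5 * 1608 * 25
  = 180900 W = 180.90 kW


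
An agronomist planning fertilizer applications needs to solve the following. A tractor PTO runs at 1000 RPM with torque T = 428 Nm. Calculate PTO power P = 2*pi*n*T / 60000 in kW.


P = 2*pi*n*T / 60000
  = 2*pi * 1000 * 428 / 60000
  = 2689203.31 / 60000
  = 44.82 kW


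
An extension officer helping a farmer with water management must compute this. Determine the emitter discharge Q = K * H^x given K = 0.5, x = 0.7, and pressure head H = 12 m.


Q = K * H^x
  = 0.5 * 12^0.7
  = 0.5 * 5.6941
  = 2.85 L/h


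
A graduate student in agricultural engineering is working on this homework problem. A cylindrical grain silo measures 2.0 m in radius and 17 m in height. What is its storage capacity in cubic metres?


V = pi * r^2 * h
  = pi * 2.0^2 * 17
  = pi * 4 * 17
  = 213.63 m^3


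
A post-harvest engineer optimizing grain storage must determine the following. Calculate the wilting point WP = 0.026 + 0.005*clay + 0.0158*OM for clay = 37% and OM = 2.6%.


WP = 0.026 + 0.005*37 + 0.0158*2.6
   = 0.026 + 0.1850 + 0.0411
   = 0.2521


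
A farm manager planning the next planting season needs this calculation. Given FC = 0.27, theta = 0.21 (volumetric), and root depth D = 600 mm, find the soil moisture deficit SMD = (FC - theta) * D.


SMD = (FC - theta) * D
    = (0.27 - 0.21) * 600
    = 0.060 * 600
    = 36 mm


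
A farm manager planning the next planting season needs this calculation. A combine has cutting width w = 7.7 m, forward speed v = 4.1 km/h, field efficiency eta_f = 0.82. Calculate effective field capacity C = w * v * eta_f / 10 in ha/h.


C = w * v * eta_f / 10
  = 7.7 * 4.1 * 0.82 / 10
  = 25.89 / 10
  = 2.59 ha/h


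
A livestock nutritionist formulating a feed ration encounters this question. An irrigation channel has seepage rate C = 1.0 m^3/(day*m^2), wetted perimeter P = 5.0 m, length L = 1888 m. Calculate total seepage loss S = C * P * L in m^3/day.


S = C * P * L
  = 1.0 * 5.0 * 1888
  = 9440 m^3/day


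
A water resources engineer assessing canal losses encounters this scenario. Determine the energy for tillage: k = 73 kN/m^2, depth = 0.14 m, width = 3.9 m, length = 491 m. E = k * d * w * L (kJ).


E = k * d * w * L
  = 73 * 0.14 * 3.9 * 491
  = 19570.28 kJ


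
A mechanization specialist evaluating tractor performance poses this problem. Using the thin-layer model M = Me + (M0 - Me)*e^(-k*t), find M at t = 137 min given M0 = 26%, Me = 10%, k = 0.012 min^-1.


M = Me + (M0 - Me) * e^(-k*t)
  = 10 + (26 - 10) * e^(-0.012*137)
  = 10 + 16 * e^(-1.644)
  = 10 + 16 * 0.19321
  = 10 + 3.0913
  = 13.09%


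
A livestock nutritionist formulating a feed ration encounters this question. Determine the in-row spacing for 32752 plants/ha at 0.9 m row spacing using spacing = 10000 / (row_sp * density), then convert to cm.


spacing = 10000 / (row_sp * density)
        = 10000 / (0.9 * 32752)
        = 10000 / 29476.80
        = 0.33925 m = 33.92 cm


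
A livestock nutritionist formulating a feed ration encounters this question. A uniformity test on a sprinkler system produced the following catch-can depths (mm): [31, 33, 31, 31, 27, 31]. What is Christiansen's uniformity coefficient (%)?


xbar = 184 / 6 = 30.667
sum|xi - xbar| = 7.333
CU = 100 * (1 - 7.333 / (6 * 30.667))
   = 100 * (1 - 0.0399)
   = 96.01%


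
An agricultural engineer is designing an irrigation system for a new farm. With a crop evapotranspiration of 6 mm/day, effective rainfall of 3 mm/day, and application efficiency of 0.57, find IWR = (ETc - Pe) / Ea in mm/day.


IWR = (ETc - Pe) / Ea
    = (6 - 3) / 0.57
    = 3 / 0.57
    = 5.26 mm/day


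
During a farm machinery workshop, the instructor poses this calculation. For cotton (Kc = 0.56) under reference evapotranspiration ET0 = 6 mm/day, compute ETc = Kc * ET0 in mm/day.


ETc = Kc * ET0
    = 0.56 * 6
    = 3.36 mm/day


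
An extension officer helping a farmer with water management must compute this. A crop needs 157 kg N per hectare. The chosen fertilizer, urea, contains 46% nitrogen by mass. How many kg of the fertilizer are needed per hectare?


Rate = N_required / (N_content / 100)
     = 157 / (46 / 100)
     = 157 / 0.46
     = 341.30 kg/ha


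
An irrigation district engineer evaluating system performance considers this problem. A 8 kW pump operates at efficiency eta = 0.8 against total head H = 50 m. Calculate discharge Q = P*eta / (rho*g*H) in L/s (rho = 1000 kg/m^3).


Q = (P * 1000 * eta) / (rho * g * H)
  = (8 * 1000 * 0.8) / (1000 * 9.81 * 50)
  = 6400 / 490500
  = 0.01305 m^3/s = 13.05 L/s


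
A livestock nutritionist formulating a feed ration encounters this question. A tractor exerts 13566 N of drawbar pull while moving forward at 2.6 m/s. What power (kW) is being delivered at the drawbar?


P = F * v / 1000
  = 13566 * 2.6 / 1000
  = 35271.60 / 1000
  = 35.27 kW


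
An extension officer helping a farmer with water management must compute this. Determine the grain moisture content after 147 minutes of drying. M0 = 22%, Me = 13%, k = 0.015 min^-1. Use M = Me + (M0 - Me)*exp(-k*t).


M = Me + (M0 - Me) * e^(-k*t)
  = 13 + (22 - 13) * e^(-0.015*147)
  = 13 + 9 * e^(-2.205)
  = 13 + 9 * 0.11025
  = 13 + 0.9923
  = 13.99%


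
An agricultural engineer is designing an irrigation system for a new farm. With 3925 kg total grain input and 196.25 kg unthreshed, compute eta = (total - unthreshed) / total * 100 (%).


eta = (total - unthreshed) / total * 100
    = (3925 - 196.25) / 3925 * 100
    = 3728.75 / 3925 * 100
    = 95%


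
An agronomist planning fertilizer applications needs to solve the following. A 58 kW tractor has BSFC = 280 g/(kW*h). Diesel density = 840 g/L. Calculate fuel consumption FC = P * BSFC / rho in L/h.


FC = P * BSFC / rho_fuel
   = 58 * 280 / 840
   = 16240 / 840
   = 19.33 L/h


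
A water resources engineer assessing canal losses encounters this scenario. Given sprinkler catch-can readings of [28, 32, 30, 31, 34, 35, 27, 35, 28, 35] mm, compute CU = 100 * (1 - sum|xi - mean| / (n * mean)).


xbar = 315 / 10 = 31.500
sum|xi - xbar| = 27
CU = 100 * (1 - 27 / (10 * 31.500))
   = 100 * (1 - 0.0857)
   = 91.43%


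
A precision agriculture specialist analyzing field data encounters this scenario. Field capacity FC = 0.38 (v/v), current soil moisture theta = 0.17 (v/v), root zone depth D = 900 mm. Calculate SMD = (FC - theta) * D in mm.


SMD = (FC - theta) * D
    = (0.38 - 0.17) * 900
    = 0.210 * 900
    = 189 mm


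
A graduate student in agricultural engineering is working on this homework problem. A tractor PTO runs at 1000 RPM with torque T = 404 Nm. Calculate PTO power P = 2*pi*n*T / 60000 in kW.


P = 2*pi*n*T / 60000
  = 2*pi * 1000 * 404 / 60000
  = 2538406.86 / 60000
  = 42.31 kW


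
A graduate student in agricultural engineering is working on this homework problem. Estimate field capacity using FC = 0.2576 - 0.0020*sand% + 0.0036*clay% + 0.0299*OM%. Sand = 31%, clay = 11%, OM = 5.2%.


FC = 0.2576 - 0.0020*31 + 0.0036*11 + 0.0299*5.2
   = 0.2576 - 0.0620 + 0.0396 + 0.1555
   = 0.3907


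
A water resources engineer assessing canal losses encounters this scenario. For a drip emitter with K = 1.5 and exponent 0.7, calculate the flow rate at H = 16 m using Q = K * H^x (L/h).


Q = K * H^x
  = 1.5 * 16^0.7
  = 1.5 * 6.9644
  = 10.45 L/h


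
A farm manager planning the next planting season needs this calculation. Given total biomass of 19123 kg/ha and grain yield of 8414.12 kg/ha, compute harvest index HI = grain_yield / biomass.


HI = grain_yield / biomass
   = 8414.12 / 19123
   = 0.44


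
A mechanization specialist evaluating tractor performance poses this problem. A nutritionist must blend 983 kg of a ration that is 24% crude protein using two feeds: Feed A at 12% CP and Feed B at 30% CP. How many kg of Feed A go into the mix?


parts_A = CP_b - target = 30 - 24 = 6
parts_B = target - CP_a = 24 - 12 = 12
total_parts = 6 + 12 = 18
Feed A = 983 * 6 / 18 = 327.67 kg
Feed B = 983 * 12 / 18 = 655.33 kg

327.67 kg


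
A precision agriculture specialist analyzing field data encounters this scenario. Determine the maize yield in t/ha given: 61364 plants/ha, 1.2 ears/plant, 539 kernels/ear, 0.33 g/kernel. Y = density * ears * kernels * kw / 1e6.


Y = density * ears * kernels * kw
  = 61364 * 1.2 * 539 * 0.33 g/ha
  = 13097777.62 g/ha
  = 13097.78 kg/ha = 13.10 t/ha


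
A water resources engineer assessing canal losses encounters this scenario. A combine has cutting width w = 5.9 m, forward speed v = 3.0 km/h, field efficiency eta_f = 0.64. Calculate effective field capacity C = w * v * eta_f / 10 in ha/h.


C = w * v * eta_f / 10
  = 5.9 * 3.0 * 0.64 / 10
  = 11.33 / 10
  = 1.13 ha/h


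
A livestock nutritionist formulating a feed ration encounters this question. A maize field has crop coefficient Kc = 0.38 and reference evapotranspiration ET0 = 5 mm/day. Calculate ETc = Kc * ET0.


ETc = Kc * ET0
    = 0.38 * 5
    = 1.90 mm/day


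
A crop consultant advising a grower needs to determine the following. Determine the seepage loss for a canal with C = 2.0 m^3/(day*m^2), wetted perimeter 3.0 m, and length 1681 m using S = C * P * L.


S = C * P * L
  = 2.0 * 3.0 * 1681
  = 10086 m^3/day


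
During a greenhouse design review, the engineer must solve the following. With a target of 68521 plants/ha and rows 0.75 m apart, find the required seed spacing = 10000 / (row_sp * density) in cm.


spacing = 10000 / (row_sp * density)
        = 10000 / (0.75 * 68521)
        = 10000 / 51390.75
        = 0.19459 m = 19.46 cm


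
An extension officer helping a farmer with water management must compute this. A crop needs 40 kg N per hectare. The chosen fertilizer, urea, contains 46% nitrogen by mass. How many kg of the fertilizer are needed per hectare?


Rate = N_required / (N_content / 100)
     = 40 / (46 / 100)
     = 40 / 0.46
     = 86.96 kg/ha
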